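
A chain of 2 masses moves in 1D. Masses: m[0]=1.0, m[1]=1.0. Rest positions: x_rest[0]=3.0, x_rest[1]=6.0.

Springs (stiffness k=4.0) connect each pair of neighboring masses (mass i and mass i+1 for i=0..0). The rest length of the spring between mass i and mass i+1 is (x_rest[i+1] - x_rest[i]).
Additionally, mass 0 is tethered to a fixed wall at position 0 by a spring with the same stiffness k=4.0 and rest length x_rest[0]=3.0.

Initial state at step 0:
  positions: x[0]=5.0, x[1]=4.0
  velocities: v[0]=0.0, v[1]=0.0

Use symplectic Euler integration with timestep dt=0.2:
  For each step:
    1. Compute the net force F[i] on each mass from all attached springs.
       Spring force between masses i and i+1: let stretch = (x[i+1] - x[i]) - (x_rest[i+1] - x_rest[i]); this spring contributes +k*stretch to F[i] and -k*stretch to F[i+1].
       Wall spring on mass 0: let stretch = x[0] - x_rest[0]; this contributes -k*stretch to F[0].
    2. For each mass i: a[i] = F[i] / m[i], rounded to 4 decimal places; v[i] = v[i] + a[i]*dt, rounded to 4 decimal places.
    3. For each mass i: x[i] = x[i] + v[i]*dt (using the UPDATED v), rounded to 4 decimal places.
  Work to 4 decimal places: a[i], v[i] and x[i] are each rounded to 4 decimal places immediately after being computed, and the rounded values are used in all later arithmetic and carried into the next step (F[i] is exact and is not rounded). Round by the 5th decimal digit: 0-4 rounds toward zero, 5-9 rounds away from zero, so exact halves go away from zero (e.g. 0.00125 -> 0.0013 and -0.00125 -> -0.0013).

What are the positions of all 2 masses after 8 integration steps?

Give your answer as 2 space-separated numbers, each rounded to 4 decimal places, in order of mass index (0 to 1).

Answer: 5.0986 5.0962

Derivation:
Step 0: x=[5.0000 4.0000] v=[0.0000 0.0000]
Step 1: x=[4.0400 4.6400] v=[-4.8000 3.2000]
Step 2: x=[2.5296 5.6640] v=[-7.5520 5.1200]
Step 3: x=[1.1160 6.6665] v=[-7.0682 5.0125]
Step 4: x=[0.4119 7.2609] v=[-3.5206 2.9721]
Step 5: x=[0.7377 7.2395] v=[1.6291 -0.1071]
Step 6: x=[1.9858 6.6578] v=[6.2404 -2.9085]
Step 7: x=[3.6637 5.8086] v=[8.3894 -4.2461]
Step 8: x=[5.0986 5.0962] v=[7.1744 -3.5620]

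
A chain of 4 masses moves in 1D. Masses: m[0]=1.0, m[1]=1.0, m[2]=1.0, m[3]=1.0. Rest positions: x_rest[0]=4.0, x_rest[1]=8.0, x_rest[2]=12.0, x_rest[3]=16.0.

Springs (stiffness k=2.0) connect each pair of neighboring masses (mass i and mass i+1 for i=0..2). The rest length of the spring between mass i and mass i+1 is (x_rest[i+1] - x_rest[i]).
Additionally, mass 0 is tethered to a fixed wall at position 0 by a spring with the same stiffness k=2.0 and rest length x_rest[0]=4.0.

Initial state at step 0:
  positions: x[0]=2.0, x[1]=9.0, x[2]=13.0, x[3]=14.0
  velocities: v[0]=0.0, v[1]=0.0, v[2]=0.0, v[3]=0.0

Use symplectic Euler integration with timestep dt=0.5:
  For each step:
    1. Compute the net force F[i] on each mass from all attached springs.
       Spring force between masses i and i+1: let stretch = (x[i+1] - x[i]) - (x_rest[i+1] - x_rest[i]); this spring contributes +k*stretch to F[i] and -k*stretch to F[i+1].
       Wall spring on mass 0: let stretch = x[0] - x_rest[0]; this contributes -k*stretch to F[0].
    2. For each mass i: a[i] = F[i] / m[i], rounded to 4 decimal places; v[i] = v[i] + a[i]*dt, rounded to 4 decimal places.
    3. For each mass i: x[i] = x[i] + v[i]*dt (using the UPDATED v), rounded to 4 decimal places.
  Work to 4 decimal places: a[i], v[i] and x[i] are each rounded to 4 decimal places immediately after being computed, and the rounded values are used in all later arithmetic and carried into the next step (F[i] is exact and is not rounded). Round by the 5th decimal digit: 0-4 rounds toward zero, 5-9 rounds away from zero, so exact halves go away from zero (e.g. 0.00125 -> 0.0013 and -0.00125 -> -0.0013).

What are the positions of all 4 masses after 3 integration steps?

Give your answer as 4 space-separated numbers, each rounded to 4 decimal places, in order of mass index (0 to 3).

Step 0: x=[2.0000 9.0000 13.0000 14.0000] v=[0.0000 0.0000 0.0000 0.0000]
Step 1: x=[4.5000 7.5000 11.5000 15.5000] v=[5.0000 -3.0000 -3.0000 3.0000]
Step 2: x=[6.2500 6.5000 10.0000 17.0000] v=[3.5000 -2.0000 -3.0000 3.0000]
Step 3: x=[5.0000 7.1250 10.2500 17.0000] v=[-2.5000 1.2500 0.5000 0.0000]

Answer: 5.0000 7.1250 10.2500 17.0000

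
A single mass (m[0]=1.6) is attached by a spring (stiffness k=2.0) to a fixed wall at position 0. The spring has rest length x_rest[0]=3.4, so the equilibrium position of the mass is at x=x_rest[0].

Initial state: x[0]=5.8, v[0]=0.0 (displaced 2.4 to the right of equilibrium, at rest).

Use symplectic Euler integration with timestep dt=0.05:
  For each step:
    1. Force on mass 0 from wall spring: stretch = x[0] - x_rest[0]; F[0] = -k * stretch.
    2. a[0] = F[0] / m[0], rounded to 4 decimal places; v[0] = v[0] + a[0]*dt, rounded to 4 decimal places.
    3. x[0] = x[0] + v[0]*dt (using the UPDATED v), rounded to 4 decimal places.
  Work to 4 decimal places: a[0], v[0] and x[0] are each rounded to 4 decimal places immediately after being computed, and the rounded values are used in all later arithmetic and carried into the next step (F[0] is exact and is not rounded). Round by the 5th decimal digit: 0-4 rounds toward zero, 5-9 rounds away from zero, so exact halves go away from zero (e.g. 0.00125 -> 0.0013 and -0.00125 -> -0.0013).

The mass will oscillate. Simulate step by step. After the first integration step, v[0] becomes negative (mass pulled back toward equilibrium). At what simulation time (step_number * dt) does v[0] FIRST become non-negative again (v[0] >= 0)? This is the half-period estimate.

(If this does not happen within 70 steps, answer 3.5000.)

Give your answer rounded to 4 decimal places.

Answer: 2.8500

Derivation:
Step 0: x=[5.8000] v=[0.0000]
Step 1: x=[5.7925] v=[-0.1500]
Step 2: x=[5.7775] v=[-0.2995]
Step 3: x=[5.7551] v=[-0.4481]
Step 4: x=[5.7253] v=[-0.5953]
Step 5: x=[5.6883] v=[-0.7406]
Step 6: x=[5.6441] v=[-0.8836]
Step 7: x=[5.5929] v=[-1.0239]
Step 8: x=[5.5349] v=[-1.1610]
Step 9: x=[5.4702] v=[-1.2944]
Step 10: x=[5.3990] v=[-1.4238]
Step 11: x=[5.3216] v=[-1.5487]
Step 12: x=[5.2382] v=[-1.6688]
Step 13: x=[5.1490] v=[-1.7837]
Step 14: x=[5.0544] v=[-1.8930]
Step 15: x=[4.9546] v=[-1.9964]
Step 16: x=[4.8499] v=[-2.0936]
Step 17: x=[4.7407] v=[-2.1842]
Step 18: x=[4.6273] v=[-2.2680]
Step 19: x=[4.5101] v=[-2.3447]
Step 20: x=[4.3894] v=[-2.4141]
Step 21: x=[4.2656] v=[-2.4759]
Step 22: x=[4.1391] v=[-2.5300]
Step 23: x=[4.0103] v=[-2.5762]
Step 24: x=[3.8796] v=[-2.6143]
Step 25: x=[3.7474] v=[-2.6443]
Step 26: x=[3.6141] v=[-2.6660]
Step 27: x=[3.4801] v=[-2.6794]
Step 28: x=[3.3459] v=[-2.6844]
Step 29: x=[3.2119] v=[-2.6810]
Step 30: x=[3.0784] v=[-2.6692]
Step 31: x=[2.9459] v=[-2.6491]
Step 32: x=[2.8149] v=[-2.6207]
Step 33: x=[2.6857] v=[-2.5841]
Step 34: x=[2.5587] v=[-2.5395]
Step 35: x=[2.4344] v=[-2.4869]
Step 36: x=[2.3131] v=[-2.4266]
Step 37: x=[2.1952] v=[-2.3587]
Step 38: x=[2.0810] v=[-2.2834]
Step 39: x=[1.9710] v=[-2.2010]
Step 40: x=[1.8654] v=[-2.1117]
Step 41: x=[1.7646] v=[-2.0158]
Step 42: x=[1.6689] v=[-1.9136]
Step 43: x=[1.5786] v=[-1.8054]
Step 44: x=[1.4940] v=[-1.6916]
Step 45: x=[1.4154] v=[-1.5725]
Step 46: x=[1.3430] v=[-1.4485]
Step 47: x=[1.2770] v=[-1.3199]
Step 48: x=[1.2176] v=[-1.1872]
Step 49: x=[1.1651] v=[-1.0508]
Step 50: x=[1.1195] v=[-0.9111]
Step 51: x=[1.0811] v=[-0.7686]
Step 52: x=[1.0499] v=[-0.6237]
Step 53: x=[1.0261] v=[-0.4768]
Step 54: x=[1.0097] v=[-0.3284]
Step 55: x=[1.0008] v=[-0.1790]
Step 56: x=[0.9993] v=[-0.0291]
Step 57: x=[1.0053] v=[0.1209]
First v>=0 after going negative at step 57, time=2.8500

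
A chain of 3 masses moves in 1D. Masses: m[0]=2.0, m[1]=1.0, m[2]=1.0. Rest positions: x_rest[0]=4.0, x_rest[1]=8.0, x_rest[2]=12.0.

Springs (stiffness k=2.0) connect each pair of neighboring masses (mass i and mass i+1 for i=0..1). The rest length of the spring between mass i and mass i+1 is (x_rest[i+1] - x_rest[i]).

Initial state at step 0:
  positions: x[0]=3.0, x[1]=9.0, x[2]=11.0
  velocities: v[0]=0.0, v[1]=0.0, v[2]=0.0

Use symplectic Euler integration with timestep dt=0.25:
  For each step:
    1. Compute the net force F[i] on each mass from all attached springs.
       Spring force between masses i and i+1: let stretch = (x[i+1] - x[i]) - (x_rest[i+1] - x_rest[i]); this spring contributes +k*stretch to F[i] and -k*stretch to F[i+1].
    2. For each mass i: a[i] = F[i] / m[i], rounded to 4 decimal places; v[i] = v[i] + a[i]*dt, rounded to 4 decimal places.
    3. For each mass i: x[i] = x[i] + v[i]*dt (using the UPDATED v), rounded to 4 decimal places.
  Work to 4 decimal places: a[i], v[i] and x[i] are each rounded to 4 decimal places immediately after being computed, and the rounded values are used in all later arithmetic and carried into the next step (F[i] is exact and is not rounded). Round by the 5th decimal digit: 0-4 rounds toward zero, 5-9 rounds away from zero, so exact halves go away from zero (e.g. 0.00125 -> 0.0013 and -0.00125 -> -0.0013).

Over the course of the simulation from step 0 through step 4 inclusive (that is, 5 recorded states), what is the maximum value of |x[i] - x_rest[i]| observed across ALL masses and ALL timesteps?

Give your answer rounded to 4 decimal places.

Answer: 1.8182

Derivation:
Step 0: x=[3.0000 9.0000 11.0000] v=[0.0000 0.0000 0.0000]
Step 1: x=[3.1250 8.5000 11.2500] v=[0.5000 -2.0000 1.0000]
Step 2: x=[3.3360 7.6719 11.6563] v=[0.8438 -3.3125 1.6250]
Step 3: x=[3.5680 6.7998 12.0645] v=[0.9278 -3.4883 1.6328]
Step 4: x=[3.7520 6.1818 12.3146] v=[0.7358 -2.4719 1.0005]
Max displacement = 1.8182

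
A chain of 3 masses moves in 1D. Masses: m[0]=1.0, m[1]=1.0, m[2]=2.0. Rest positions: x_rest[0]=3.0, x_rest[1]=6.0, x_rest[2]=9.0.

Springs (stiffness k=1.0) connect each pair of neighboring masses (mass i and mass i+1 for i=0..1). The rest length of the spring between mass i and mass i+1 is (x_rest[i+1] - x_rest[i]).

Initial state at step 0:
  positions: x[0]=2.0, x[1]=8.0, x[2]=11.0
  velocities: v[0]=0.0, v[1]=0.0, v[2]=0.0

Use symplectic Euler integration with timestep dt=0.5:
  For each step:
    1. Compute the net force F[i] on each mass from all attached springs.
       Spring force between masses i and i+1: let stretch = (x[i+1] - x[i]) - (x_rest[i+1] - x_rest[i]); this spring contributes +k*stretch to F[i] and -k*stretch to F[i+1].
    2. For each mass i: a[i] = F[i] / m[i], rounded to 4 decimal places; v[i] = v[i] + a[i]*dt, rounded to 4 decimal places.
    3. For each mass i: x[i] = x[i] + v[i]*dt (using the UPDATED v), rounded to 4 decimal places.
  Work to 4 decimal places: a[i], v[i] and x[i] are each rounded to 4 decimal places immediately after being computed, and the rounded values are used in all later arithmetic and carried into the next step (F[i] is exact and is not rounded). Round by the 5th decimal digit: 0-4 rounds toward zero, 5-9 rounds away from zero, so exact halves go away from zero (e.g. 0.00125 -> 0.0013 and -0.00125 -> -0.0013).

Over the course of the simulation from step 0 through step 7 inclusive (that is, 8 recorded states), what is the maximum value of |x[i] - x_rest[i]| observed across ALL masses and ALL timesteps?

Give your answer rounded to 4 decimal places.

Step 0: x=[2.0000 8.0000 11.0000] v=[0.0000 0.0000 0.0000]
Step 1: x=[2.7500 7.2500 11.0000] v=[1.5000 -1.5000 0.0000]
Step 2: x=[3.8750 6.3125 10.9063] v=[2.2500 -1.8750 -0.1875]
Step 3: x=[4.8594 5.9141 10.6133] v=[1.9688 -0.7969 -0.5860]
Step 4: x=[5.3575 6.4268 10.1079] v=[0.9962 1.0254 -1.0108]
Step 5: x=[5.3730 7.5925 9.5174] v=[0.0309 2.3313 -1.1811]
Step 6: x=[5.1933 8.6845 9.0613] v=[-0.3594 2.1840 -0.9123]
Step 7: x=[5.1364 8.9979 8.9331] v=[-0.1138 0.6268 -0.2565]
Max displacement = 2.9979

Answer: 2.9979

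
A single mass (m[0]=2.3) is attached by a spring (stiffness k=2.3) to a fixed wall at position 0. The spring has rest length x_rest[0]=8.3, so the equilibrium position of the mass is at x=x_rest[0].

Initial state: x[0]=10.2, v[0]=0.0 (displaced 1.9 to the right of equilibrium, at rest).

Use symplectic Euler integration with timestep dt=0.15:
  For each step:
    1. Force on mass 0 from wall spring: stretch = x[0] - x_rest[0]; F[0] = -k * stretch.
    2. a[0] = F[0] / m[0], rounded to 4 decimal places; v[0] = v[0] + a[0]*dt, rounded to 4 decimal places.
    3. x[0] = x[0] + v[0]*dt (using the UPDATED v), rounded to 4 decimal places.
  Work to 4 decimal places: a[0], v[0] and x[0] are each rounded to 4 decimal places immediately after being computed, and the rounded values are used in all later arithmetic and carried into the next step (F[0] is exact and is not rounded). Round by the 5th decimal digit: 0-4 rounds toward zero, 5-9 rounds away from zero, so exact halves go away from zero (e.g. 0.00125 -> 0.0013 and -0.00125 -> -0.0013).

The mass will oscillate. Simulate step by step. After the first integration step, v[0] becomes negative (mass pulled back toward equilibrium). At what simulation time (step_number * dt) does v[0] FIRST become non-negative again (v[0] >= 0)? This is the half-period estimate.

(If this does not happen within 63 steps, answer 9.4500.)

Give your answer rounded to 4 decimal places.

Answer: 3.1500

Derivation:
Step 0: x=[10.2000] v=[0.0000]
Step 1: x=[10.1573] v=[-0.2850]
Step 2: x=[10.0728] v=[-0.5636]
Step 3: x=[9.9484] v=[-0.8295]
Step 4: x=[9.7869] v=[-1.0768]
Step 5: x=[9.5919] v=[-1.2998]
Step 6: x=[9.3679] v=[-1.4936]
Step 7: x=[9.1198] v=[-1.6538]
Step 8: x=[8.8533] v=[-1.7768]
Step 9: x=[8.5743] v=[-1.8598]
Step 10: x=[8.2892] v=[-1.9009]
Step 11: x=[8.0043] v=[-1.8993]
Step 12: x=[7.7261] v=[-1.8549]
Step 13: x=[7.4608] v=[-1.7688]
Step 14: x=[7.2144] v=[-1.6429]
Step 15: x=[6.9924] v=[-1.4801]
Step 16: x=[6.7998] v=[-1.2840]
Step 17: x=[6.6410] v=[-1.0590]
Step 18: x=[6.5195] v=[-0.8102]
Step 19: x=[6.4380] v=[-0.5431]
Step 20: x=[6.3984] v=[-0.2638]
Step 21: x=[6.4016] v=[0.0214]
First v>=0 after going negative at step 21, time=3.1500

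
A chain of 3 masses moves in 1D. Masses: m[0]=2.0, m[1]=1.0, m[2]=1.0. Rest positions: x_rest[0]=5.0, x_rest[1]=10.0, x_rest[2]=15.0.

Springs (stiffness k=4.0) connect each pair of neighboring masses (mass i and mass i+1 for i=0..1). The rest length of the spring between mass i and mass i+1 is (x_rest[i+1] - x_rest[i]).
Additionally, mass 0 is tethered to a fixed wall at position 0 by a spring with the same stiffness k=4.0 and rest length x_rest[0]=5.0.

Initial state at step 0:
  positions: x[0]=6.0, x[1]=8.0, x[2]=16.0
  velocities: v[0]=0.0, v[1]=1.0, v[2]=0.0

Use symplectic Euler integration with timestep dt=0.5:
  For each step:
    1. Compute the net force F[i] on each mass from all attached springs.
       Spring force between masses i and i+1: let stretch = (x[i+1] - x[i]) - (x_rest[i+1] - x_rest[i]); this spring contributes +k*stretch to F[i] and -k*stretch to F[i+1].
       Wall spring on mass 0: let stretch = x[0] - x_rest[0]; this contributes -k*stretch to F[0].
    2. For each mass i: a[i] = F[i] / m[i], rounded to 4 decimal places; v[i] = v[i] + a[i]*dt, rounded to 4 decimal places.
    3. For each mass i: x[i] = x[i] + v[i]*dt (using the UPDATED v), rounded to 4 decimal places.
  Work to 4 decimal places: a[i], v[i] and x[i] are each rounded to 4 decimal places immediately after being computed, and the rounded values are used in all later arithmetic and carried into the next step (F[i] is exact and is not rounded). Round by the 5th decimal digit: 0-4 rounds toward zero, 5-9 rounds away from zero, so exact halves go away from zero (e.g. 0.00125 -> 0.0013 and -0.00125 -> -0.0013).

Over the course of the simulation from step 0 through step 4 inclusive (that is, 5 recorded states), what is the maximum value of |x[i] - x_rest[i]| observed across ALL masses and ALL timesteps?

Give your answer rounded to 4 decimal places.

Answer: 4.5000

Derivation:
Step 0: x=[6.0000 8.0000 16.0000] v=[0.0000 1.0000 0.0000]
Step 1: x=[4.0000 14.5000 13.0000] v=[-4.0000 13.0000 -6.0000]
Step 2: x=[5.2500 9.0000 16.5000] v=[2.5000 -11.0000 7.0000]
Step 3: x=[5.7500 7.2500 17.5000] v=[1.0000 -3.5000 2.0000]
Step 4: x=[4.1250 14.2500 13.2500] v=[-3.2500 14.0000 -8.5000]
Max displacement = 4.5000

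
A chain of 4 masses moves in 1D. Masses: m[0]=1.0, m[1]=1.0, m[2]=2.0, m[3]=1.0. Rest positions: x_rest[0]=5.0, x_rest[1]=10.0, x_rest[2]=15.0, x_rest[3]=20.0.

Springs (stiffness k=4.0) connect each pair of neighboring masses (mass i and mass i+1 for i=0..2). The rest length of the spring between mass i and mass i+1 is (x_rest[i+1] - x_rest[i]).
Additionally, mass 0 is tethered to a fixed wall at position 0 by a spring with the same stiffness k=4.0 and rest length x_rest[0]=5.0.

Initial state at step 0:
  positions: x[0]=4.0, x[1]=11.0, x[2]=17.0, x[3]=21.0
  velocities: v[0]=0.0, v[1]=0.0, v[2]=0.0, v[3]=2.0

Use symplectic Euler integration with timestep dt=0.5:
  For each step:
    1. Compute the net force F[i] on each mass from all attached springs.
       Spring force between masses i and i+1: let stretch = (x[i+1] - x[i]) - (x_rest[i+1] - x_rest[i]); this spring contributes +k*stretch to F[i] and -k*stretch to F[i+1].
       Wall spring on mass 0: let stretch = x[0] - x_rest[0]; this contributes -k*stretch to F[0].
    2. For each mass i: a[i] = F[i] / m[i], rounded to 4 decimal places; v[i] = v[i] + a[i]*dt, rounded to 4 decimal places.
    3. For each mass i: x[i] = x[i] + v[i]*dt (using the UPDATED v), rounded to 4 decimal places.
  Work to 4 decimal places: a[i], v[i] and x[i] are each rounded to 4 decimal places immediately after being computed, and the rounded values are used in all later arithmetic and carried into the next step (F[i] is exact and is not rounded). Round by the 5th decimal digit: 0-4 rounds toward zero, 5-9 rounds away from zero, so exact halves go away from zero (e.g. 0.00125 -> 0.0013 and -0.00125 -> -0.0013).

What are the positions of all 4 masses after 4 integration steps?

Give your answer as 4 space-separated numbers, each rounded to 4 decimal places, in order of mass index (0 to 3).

Answer: 5.5000 10.0000 17.5000 19.5000

Derivation:
Step 0: x=[4.0000 11.0000 17.0000 21.0000] v=[0.0000 0.0000 0.0000 2.0000]
Step 1: x=[7.0000 10.0000 16.0000 23.0000] v=[6.0000 -2.0000 -2.0000 4.0000]
Step 2: x=[6.0000 12.0000 15.5000 23.0000] v=[-2.0000 4.0000 -1.0000 0.0000]
Step 3: x=[5.0000 11.5000 17.0000 20.5000] v=[-2.0000 -1.0000 3.0000 -5.0000]
Step 4: x=[5.5000 10.0000 17.5000 19.5000] v=[1.0000 -3.0000 1.0000 -2.0000]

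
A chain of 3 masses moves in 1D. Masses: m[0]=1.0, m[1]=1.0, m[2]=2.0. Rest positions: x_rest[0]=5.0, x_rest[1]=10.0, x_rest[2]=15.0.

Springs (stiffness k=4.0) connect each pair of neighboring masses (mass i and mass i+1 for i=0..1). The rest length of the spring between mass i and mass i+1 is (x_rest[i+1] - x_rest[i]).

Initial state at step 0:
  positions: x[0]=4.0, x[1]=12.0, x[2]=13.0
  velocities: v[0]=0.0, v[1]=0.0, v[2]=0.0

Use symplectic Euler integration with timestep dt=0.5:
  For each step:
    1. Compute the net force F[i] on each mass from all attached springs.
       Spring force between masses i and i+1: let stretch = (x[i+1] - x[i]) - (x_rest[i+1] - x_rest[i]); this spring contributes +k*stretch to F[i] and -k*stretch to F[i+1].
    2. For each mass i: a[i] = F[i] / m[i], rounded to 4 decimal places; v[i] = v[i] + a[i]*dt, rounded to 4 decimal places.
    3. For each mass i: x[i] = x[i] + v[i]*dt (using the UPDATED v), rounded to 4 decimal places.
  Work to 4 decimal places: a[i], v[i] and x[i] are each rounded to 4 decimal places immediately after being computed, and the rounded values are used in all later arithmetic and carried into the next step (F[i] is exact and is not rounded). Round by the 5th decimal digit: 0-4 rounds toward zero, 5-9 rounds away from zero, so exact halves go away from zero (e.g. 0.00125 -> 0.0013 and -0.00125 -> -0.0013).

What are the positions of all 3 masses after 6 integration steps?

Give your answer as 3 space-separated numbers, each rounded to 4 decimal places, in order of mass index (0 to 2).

Answer: 2.8750 13.8125 12.6563

Derivation:
Step 0: x=[4.0000 12.0000 13.0000] v=[0.0000 0.0000 0.0000]
Step 1: x=[7.0000 5.0000 15.0000] v=[6.0000 -14.0000 4.0000]
Step 2: x=[3.0000 10.0000 14.5000] v=[-8.0000 10.0000 -1.0000]
Step 3: x=[1.0000 12.5000 14.2500] v=[-4.0000 5.0000 -0.5000]
Step 4: x=[5.5000 5.2500 15.6250] v=[9.0000 -14.5000 2.7500]
Step 5: x=[4.7500 8.6250 14.3125] v=[-1.5000 6.7500 -2.6250]
Step 6: x=[2.8750 13.8125 12.6563] v=[-3.7500 10.3750 -3.3125]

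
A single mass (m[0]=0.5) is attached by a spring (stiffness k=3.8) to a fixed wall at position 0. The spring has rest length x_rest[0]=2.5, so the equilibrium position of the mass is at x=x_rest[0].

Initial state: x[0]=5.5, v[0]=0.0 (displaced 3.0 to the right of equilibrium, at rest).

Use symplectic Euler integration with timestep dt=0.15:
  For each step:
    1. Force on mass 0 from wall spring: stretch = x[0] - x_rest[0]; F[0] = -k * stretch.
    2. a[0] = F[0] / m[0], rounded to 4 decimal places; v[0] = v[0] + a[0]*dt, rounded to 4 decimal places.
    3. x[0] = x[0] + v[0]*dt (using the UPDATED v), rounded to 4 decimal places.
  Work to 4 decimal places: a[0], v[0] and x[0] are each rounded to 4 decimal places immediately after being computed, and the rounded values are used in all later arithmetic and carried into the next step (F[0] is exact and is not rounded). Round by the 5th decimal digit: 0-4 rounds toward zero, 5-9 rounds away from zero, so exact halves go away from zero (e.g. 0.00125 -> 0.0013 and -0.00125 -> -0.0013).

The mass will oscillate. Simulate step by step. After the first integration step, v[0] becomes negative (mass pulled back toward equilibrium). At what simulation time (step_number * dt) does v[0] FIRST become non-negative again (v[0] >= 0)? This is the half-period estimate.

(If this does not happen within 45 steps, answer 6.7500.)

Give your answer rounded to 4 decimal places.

Answer: 1.2000

Derivation:
Step 0: x=[5.5000] v=[0.0000]
Step 1: x=[4.9870] v=[-3.4200]
Step 2: x=[4.0487] v=[-6.2552]
Step 3: x=[2.8456] v=[-8.0207]
Step 4: x=[1.5834] v=[-8.4147]
Step 5: x=[0.4779] v=[-7.3698]
Step 6: x=[-0.2818] v=[-5.0646]
Step 7: x=[-0.5658] v=[-1.8933]
Step 8: x=[-0.3255] v=[1.6017]
First v>=0 after going negative at step 8, time=1.2000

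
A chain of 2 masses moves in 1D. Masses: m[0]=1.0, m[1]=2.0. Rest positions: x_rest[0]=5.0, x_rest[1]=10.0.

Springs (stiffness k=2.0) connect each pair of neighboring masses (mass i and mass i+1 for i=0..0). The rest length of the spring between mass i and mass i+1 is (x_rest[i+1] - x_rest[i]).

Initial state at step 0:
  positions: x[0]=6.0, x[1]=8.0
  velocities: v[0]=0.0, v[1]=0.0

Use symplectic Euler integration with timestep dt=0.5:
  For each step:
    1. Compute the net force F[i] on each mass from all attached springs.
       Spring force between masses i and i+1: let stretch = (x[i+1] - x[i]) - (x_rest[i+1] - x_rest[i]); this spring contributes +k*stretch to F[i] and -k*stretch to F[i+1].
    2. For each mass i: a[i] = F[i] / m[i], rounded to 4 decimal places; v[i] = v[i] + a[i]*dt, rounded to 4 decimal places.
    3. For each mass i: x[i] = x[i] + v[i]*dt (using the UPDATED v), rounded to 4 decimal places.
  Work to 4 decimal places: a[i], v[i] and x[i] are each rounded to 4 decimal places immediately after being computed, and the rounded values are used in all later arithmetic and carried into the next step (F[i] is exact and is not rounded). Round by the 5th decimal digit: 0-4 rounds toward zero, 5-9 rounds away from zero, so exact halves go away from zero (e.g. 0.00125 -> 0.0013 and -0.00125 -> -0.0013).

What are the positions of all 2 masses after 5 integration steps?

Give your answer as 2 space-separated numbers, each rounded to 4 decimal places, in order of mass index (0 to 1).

Answer: 4.4708 8.7647

Derivation:
Step 0: x=[6.0000 8.0000] v=[0.0000 0.0000]
Step 1: x=[4.5000 8.7500] v=[-3.0000 1.5000]
Step 2: x=[2.6250 9.6875] v=[-3.7500 1.8750]
Step 3: x=[1.7813 10.1094] v=[-1.6875 0.8438]
Step 4: x=[2.6016 9.6993] v=[1.6406 -0.8203]
Step 5: x=[4.4708 8.7647] v=[3.7383 -1.8692]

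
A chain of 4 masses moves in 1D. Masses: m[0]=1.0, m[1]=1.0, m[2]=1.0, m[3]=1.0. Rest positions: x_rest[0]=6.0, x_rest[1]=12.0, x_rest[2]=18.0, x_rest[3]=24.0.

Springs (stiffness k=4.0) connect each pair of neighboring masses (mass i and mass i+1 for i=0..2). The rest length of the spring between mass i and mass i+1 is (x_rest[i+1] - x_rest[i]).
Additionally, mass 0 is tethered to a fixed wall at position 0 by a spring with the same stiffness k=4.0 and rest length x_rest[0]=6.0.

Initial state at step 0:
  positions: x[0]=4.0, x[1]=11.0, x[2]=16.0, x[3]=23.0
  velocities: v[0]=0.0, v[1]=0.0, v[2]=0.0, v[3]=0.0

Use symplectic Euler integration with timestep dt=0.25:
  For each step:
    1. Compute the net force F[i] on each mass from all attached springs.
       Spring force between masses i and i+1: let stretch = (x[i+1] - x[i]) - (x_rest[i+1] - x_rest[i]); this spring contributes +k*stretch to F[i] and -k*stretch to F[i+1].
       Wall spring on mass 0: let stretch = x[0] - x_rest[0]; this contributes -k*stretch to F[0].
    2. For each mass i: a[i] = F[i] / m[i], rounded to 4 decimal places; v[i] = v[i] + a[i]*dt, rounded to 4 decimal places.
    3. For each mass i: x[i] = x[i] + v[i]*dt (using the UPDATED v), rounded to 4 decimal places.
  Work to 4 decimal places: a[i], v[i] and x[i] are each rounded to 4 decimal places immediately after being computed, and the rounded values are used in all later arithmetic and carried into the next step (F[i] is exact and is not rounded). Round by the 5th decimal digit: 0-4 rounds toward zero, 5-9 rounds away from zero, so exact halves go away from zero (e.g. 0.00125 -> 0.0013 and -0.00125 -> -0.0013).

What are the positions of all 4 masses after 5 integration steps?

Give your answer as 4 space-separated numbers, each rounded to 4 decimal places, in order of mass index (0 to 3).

Answer: 6.0460 12.4610 16.5577 22.5752

Derivation:
Step 0: x=[4.0000 11.0000 16.0000 23.0000] v=[0.0000 0.0000 0.0000 0.0000]
Step 1: x=[4.7500 10.5000 16.5000 22.7500] v=[3.0000 -2.0000 2.0000 -1.0000]
Step 2: x=[5.7500 10.0625 17.0625 22.4375] v=[4.0000 -1.7500 2.2500 -1.2500]
Step 3: x=[6.3906 10.2969 17.2188 22.2813] v=[2.5625 0.9375 0.6250 -0.6250]
Step 4: x=[6.4102 11.2852 16.9102 22.3594] v=[0.0782 3.9531 -1.2344 0.3125]
Step 5: x=[6.0460 12.4610 16.5577 22.5752] v=[-1.4570 4.7031 -1.4102 0.8633]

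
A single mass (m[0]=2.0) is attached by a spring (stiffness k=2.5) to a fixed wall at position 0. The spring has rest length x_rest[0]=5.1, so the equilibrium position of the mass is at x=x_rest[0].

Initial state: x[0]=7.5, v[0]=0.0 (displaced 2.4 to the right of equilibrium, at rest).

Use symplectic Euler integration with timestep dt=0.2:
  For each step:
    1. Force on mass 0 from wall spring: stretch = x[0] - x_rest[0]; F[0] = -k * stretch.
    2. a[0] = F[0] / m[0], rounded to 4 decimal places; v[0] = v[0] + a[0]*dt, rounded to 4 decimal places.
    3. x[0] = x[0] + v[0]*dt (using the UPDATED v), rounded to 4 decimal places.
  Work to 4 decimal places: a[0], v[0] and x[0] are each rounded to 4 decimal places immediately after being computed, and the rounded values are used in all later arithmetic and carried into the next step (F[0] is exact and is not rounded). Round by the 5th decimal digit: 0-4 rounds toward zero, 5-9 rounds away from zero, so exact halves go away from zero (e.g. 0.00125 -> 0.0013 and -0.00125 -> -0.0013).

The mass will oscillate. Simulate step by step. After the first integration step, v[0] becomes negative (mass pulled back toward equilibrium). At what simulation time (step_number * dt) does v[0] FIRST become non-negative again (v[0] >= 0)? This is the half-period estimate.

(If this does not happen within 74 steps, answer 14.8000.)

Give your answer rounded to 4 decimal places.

Step 0: x=[7.5000] v=[0.0000]
Step 1: x=[7.3800] v=[-0.6000]
Step 2: x=[7.1460] v=[-1.1700]
Step 3: x=[6.8097] v=[-1.6815]
Step 4: x=[6.3879] v=[-2.1089]
Step 5: x=[5.9017] v=[-2.4309]
Step 6: x=[5.3754] v=[-2.6313]
Step 7: x=[4.8354] v=[-2.7002]
Step 8: x=[4.3086] v=[-2.6340]
Step 9: x=[3.8214] v=[-2.4361]
Step 10: x=[3.3981] v=[-2.1164]
Step 11: x=[3.0599] v=[-1.6909]
Step 12: x=[2.8237] v=[-1.1809]
Step 13: x=[2.7013] v=[-0.6118]
Step 14: x=[2.6989] v=[-0.0121]
Step 15: x=[2.8165] v=[0.5882]
First v>=0 after going negative at step 15, time=3.0000

Answer: 3.0000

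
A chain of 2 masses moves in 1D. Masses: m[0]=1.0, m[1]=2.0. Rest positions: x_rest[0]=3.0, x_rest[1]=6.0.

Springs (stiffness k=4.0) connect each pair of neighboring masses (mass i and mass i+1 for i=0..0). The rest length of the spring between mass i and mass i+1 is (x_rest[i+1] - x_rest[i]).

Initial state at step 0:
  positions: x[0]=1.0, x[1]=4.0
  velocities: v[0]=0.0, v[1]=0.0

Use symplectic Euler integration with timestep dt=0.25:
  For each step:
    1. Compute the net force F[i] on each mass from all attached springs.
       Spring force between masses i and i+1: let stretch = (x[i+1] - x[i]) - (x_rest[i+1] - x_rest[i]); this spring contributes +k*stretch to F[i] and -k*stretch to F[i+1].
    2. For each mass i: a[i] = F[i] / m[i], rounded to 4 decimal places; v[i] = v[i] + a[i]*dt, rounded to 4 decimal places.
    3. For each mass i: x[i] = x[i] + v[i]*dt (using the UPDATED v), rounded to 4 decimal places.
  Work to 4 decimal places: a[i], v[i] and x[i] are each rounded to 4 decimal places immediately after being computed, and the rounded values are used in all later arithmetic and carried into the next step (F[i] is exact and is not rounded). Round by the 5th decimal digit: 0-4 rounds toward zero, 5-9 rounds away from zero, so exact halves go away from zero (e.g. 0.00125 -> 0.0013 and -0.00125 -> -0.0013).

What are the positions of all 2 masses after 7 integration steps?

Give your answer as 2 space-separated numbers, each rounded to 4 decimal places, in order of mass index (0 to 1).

Answer: 1.0000 4.0000

Derivation:
Step 0: x=[1.0000 4.0000] v=[0.0000 0.0000]
Step 1: x=[1.0000 4.0000] v=[0.0000 0.0000]
Step 2: x=[1.0000 4.0000] v=[0.0000 0.0000]
Step 3: x=[1.0000 4.0000] v=[0.0000 0.0000]
Step 4: x=[1.0000 4.0000] v=[0.0000 0.0000]
Step 5: x=[1.0000 4.0000] v=[0.0000 0.0000]
Step 6: x=[1.0000 4.0000] v=[0.0000 0.0000]
Step 7: x=[1.0000 4.0000] v=[0.0000 0.0000]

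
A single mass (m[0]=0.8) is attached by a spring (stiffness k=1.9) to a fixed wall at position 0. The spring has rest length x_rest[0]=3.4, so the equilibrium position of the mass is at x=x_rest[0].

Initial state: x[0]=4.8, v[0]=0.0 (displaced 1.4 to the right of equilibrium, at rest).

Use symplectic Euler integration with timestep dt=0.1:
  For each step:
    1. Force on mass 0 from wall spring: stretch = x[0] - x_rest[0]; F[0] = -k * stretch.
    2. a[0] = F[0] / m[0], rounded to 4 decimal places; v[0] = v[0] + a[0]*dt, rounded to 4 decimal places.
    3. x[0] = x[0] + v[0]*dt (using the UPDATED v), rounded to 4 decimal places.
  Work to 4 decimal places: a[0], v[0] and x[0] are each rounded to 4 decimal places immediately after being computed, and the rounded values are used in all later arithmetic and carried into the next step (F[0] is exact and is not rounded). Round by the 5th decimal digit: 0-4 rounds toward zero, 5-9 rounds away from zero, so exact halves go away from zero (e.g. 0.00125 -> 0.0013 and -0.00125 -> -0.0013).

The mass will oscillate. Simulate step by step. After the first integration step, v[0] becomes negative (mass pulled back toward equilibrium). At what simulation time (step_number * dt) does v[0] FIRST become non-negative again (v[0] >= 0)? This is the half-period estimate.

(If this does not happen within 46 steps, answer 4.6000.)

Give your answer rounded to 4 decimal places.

Answer: 2.1000

Derivation:
Step 0: x=[4.8000] v=[0.0000]
Step 1: x=[4.7668] v=[-0.3325]
Step 2: x=[4.7011] v=[-0.6571]
Step 3: x=[4.6045] v=[-0.9661]
Step 4: x=[4.4793] v=[-1.2522]
Step 5: x=[4.3285] v=[-1.5085]
Step 6: x=[4.1556] v=[-1.7290]
Step 7: x=[3.9648] v=[-1.9085]
Step 8: x=[3.7605] v=[-2.0426]
Step 9: x=[3.5477] v=[-2.1282]
Step 10: x=[3.3314] v=[-2.1633]
Step 11: x=[3.1167] v=[-2.1470]
Step 12: x=[2.9087] v=[-2.0797]
Step 13: x=[2.7124] v=[-1.9630]
Step 14: x=[2.5324] v=[-1.7997]
Step 15: x=[2.3730] v=[-1.5936]
Step 16: x=[2.2380] v=[-1.3497]
Step 17: x=[2.1306] v=[-1.0737]
Step 18: x=[2.0534] v=[-0.7722]
Step 19: x=[2.0082] v=[-0.4524]
Step 20: x=[1.9960] v=[-0.1219]
Step 21: x=[2.0172] v=[0.2116]
First v>=0 after going negative at step 21, time=2.1000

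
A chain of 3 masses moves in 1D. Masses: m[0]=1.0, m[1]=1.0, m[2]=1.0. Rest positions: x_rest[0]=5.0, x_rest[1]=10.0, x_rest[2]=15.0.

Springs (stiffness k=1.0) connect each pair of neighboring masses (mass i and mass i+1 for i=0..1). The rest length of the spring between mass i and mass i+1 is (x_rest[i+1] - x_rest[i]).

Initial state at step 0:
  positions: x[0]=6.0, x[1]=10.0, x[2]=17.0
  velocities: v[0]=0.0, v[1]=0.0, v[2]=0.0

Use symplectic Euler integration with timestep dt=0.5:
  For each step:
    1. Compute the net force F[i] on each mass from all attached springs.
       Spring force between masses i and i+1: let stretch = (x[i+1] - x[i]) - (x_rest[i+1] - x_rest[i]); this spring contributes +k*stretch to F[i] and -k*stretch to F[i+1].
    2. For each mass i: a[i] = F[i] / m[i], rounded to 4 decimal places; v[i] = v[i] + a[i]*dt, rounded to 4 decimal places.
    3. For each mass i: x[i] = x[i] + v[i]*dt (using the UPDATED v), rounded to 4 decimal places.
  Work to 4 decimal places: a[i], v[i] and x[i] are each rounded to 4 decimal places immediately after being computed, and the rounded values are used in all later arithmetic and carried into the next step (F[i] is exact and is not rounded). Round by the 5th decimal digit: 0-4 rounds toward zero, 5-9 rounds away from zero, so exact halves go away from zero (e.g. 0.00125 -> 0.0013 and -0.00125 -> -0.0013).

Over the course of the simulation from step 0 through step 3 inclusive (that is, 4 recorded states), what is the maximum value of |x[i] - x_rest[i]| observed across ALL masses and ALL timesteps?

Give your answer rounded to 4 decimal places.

Step 0: x=[6.0000 10.0000 17.0000] v=[0.0000 0.0000 0.0000]
Step 1: x=[5.7500 10.7500 16.5000] v=[-0.5000 1.5000 -1.0000]
Step 2: x=[5.5000 11.6875 15.8125] v=[-0.5000 1.8750 -1.3750]
Step 3: x=[5.5469 12.1094 15.3438] v=[0.0938 0.8438 -0.9375]
Max displacement = 2.1094

Answer: 2.1094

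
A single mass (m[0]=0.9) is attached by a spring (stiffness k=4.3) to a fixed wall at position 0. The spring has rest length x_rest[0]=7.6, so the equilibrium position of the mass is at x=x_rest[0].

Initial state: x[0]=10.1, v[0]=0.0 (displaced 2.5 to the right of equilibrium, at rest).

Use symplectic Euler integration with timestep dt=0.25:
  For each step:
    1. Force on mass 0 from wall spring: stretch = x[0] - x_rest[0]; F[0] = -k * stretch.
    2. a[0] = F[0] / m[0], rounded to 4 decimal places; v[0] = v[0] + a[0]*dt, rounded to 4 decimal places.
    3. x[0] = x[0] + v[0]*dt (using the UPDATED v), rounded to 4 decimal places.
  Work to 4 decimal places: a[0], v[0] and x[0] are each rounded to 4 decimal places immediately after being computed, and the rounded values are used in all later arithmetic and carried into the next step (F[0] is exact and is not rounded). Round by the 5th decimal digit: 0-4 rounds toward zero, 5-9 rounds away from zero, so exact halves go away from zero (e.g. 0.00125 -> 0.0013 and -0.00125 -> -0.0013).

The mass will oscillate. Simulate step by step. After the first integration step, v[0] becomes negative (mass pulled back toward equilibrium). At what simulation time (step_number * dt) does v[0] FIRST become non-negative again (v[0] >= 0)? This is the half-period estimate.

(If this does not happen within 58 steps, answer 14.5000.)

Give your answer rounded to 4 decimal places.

Step 0: x=[10.1000] v=[0.0000]
Step 1: x=[9.3535] v=[-2.9861]
Step 2: x=[8.0834] v=[-5.0806]
Step 3: x=[6.6689] v=[-5.6580]
Step 4: x=[5.5324] v=[-4.5459]
Step 5: x=[5.0133] v=[-2.0763]
Step 6: x=[5.2667] v=[1.0134]
First v>=0 after going negative at step 6, time=1.5000

Answer: 1.5000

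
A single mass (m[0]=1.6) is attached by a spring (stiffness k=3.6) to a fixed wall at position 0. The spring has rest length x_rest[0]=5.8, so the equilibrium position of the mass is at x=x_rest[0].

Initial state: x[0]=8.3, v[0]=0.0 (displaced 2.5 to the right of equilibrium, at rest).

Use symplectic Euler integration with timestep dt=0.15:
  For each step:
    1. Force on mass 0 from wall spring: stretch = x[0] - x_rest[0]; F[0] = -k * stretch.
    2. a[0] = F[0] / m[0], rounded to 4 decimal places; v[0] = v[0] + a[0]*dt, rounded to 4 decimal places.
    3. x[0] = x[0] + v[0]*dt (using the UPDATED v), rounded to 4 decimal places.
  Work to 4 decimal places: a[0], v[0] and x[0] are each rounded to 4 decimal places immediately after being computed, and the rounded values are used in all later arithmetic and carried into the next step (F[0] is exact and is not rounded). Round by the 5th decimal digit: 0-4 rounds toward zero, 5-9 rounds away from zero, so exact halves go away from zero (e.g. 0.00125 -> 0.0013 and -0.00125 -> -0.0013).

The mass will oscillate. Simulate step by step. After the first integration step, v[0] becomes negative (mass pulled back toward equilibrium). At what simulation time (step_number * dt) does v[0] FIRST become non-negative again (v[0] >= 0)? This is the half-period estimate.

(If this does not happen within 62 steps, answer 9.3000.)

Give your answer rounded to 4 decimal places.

Step 0: x=[8.3000] v=[0.0000]
Step 1: x=[8.1734] v=[-0.8438]
Step 2: x=[7.9267] v=[-1.6448]
Step 3: x=[7.5723] v=[-2.3626]
Step 4: x=[7.1282] v=[-2.9608]
Step 5: x=[6.6168] v=[-3.4091]
Step 6: x=[6.0641] v=[-3.6848]
Step 7: x=[5.4980] v=[-3.7739]
Step 8: x=[4.9472] v=[-3.6720]
Step 9: x=[4.4396] v=[-3.3842]
Step 10: x=[4.0008] v=[-2.9251]
Step 11: x=[3.6531] v=[-2.3179]
Step 12: x=[3.4141] v=[-1.5933]
Step 13: x=[3.2959] v=[-0.7881]
Step 14: x=[3.3045] v=[0.0570]
First v>=0 after going negative at step 14, time=2.1000

Answer: 2.1000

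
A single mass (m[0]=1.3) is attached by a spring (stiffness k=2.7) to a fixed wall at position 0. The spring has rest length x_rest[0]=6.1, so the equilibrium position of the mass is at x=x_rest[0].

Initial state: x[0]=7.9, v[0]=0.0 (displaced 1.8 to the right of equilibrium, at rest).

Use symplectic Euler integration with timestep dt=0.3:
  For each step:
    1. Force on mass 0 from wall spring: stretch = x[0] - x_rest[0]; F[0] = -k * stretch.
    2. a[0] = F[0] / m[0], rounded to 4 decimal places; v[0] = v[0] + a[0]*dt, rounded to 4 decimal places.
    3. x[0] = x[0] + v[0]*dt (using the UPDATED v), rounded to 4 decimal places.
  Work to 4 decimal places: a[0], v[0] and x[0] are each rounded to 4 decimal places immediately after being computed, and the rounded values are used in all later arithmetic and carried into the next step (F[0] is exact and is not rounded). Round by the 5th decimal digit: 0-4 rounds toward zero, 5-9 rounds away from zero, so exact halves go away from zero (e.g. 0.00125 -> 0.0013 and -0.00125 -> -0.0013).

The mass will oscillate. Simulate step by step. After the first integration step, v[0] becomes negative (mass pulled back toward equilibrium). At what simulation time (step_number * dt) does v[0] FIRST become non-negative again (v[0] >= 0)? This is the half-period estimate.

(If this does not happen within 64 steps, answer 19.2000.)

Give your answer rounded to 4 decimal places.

Step 0: x=[7.9000] v=[0.0000]
Step 1: x=[7.5635] v=[-1.1216]
Step 2: x=[6.9535] v=[-2.0335]
Step 3: x=[6.1839] v=[-2.5653]
Step 4: x=[5.3986] v=[-2.6176]
Step 5: x=[4.7444] v=[-2.1806]
Step 6: x=[4.3436] v=[-1.3360]
Step 7: x=[4.2711] v=[-0.2416]
Step 8: x=[4.5405] v=[0.8980]
First v>=0 after going negative at step 8, time=2.4000

Answer: 2.4000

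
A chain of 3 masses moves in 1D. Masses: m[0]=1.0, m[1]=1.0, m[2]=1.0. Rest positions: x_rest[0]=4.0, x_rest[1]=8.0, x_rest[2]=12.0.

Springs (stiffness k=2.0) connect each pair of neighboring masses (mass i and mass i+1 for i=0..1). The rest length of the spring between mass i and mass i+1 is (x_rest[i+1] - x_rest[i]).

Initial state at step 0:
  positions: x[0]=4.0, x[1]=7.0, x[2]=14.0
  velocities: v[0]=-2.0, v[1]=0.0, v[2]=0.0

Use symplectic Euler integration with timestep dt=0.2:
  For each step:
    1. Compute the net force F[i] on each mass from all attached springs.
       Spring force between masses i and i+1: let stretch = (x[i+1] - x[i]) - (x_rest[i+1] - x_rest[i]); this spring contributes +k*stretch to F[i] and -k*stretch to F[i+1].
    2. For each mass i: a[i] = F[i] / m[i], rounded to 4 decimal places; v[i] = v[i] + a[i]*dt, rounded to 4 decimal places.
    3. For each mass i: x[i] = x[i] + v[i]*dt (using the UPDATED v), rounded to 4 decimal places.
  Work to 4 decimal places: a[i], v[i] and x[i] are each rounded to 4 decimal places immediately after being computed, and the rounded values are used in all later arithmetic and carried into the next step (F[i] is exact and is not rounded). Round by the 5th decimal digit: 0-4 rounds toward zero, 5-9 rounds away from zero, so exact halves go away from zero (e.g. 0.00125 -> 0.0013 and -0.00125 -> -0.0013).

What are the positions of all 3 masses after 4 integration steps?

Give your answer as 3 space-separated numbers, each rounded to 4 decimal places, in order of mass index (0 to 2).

Answer: 2.3116 8.8968 12.1916

Derivation:
Step 0: x=[4.0000 7.0000 14.0000] v=[-2.0000 0.0000 0.0000]
Step 1: x=[3.5200 7.3200 13.7600] v=[-2.4000 1.6000 -1.2000]
Step 2: x=[3.0240 7.8512 13.3248] v=[-2.4800 2.6560 -2.1760]
Step 3: x=[2.5942 8.4341 12.7717] v=[-2.1491 2.9146 -2.7654]
Step 4: x=[2.3116 8.8968 12.1916] v=[-1.4131 2.3137 -2.9004]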